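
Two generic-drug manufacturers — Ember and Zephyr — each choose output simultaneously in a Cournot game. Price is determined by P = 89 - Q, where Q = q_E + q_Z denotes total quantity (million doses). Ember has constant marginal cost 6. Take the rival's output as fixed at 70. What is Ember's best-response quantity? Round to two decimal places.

With the rival's output fixed at 70, Ember's profit is π_E = (89 - 70 - q_E)q_E - (6q_E) = (19 - q_E)q_E - (6q_E).
∂π_E/∂q_E = 13 - 2q_E = 0, so q_E = 13/2.

6.50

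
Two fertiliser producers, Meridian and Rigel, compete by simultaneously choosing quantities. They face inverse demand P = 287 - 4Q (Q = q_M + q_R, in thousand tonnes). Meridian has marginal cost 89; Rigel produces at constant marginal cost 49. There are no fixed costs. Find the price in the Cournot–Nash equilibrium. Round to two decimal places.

Meridian's profit: π_M = (287 - 4Q)q_M - (89q_M). Setting ∂π_M/∂q_M = 0: 198 - 8q_M - 4(q_R) = 0.
Rigel's first-order condition: 238 - 8q_R - 4(q_M) = 0.
So q_M = (198 - 4q_R)/8 and q_R = (238 - 4q_M)/8.
Solving the pair: q_M = 79/6, q_R = 139/6.
Total output Q = 109/3, so price P = 287 - 4·(109/3) = 425/3.

141.67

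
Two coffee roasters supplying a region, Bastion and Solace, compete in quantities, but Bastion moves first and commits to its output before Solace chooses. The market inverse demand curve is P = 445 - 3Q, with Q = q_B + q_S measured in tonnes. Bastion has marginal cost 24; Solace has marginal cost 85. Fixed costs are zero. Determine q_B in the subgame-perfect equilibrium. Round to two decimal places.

Solve by backward induction. Given q_B, the follower Solace maximises π_S = (445 - 3q_B - 3q_S)q_S - 85q_S.
Setting the follower's marginal profit to zero, 360 - 3q_B - 6q_S = 0, i.e. q_S = (360 - 3q_B)/6.
Bastion substitutes q_S(q_B) into its own profit: π_B = q_B(445 - 3q_B - (360 - 3q_B)/2) - 24q_B = (265 - (3/2)q_B)q_B - 24q_B.
The leader's first-order condition 241 - 3q_B = 0 yields q_B = 241/3.
Then q_S = (360 - 3·(241/3))/6 = 119/6.

80.33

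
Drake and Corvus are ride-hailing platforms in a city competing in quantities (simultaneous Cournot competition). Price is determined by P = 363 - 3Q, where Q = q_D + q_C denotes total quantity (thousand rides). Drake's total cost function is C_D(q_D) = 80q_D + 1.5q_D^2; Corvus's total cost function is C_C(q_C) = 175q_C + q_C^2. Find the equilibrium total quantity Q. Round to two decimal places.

40.37

Drake's profit: π_D = (363 - 3Q)q_D - (80q_D + (3/2)q_D²). Setting ∂π_D/∂q_D = 0: 283 - 9q_D - 3(q_C) = 0.
Corvus's profit: π_C = (363 - 3Q)q_C - (175q_C + q_C²). Setting ∂π_C/∂q_C = 0: 188 - 8q_C - 3(q_D) = 0.
Best responses: q_D = (283 - 3q_C)/9, q_C = (188 - 3q_D)/8.
Substituting one into the other gives q_D = 1700/63 and q_C = 281/21.
Total output Q = 1700/63 + 281/21 = 40.3651.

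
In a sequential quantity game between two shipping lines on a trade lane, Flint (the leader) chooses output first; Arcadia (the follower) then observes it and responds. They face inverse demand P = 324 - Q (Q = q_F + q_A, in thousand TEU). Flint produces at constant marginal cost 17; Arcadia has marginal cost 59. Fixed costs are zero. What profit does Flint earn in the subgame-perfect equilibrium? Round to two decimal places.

The follower Arcadia best-responds to any q_F: π_A = (324 - Q)q_A - 59q_A.
Setting the follower's marginal profit to zero, 265 - q_F - 2q_A = 0, i.e. q_A = (265 - q_F)/2.
Flint substitutes q_A(q_F) into its own profit: π_F = q_F(324 - q_F - (265 - q_F)/2) - 17q_F = (383/2 - (1/2)q_F)q_F - 17q_F.
Maximising: ∂π_F/∂q_F = 349/2 - q_F = 0, giving q_F = 349/2.
Then q_A = (265 - 349/2)/2 = 181/4.
Price P = 324 - 879/4 = 417/4.
Flint's profit: (417/4 - 17)·(349/2) = 15225.1250.

15225.13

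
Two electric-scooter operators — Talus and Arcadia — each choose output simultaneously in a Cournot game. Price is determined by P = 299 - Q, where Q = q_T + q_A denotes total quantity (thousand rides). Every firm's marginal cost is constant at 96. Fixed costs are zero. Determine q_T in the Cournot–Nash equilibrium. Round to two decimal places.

Each firm earns π_i = (299 - Q)q_i - 96q_i.
Setting ∂π_i/∂q_i = 0 with rivals' quantities fixed: 203 - 2q_i - q_j = 0.
With identical firms every q_j equals q_i, so q_j = q_i and 203 = 3q_i, giving q_i = 203/3.

67.67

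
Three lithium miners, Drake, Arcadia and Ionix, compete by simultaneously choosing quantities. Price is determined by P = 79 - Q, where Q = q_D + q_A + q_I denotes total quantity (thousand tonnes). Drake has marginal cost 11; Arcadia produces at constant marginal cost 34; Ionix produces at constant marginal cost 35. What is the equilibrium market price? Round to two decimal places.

39.75

Drake's profit: π_D = (79 - Q)q_D - (11q_D). Setting ∂π_D/∂q_D = 0: 68 - 2q_D - (q_A + q_I) = 0.
Arcadia's first-order condition: 45 - 2q_A - (q_D + q_I) = 0.
Ionix's profit: π_I = (79 - Q)q_I - (35q_I). Setting ∂π_I/∂q_I = 0: 44 - 2q_I - (q_D + q_A) = 0.
Summing all 3 equations gives 157 − 4Q = 0, hence Q = 157/4.
Back-substituting: q_D = (68 − 157/4) = 115/4, q_A = (45 − 157/4) = 23/4, q_I = (44 − 157/4) = 19/4.
Total output Q = 157/4, so price P = 79 - 157/4 = 159/4.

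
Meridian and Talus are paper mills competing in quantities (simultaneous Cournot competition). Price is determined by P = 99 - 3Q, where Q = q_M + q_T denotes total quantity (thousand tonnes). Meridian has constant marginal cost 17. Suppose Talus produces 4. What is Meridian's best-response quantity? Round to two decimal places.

11.67

With the rival's output fixed at 4, Meridian's profit is π_M = (99 - 3·4 - 3q_M)q_M - (17q_M) = (87 - 3q_M)q_M - (17q_M).
∂π_M/∂q_M = 70 - 6q_M = 0, so q_M = 35/3.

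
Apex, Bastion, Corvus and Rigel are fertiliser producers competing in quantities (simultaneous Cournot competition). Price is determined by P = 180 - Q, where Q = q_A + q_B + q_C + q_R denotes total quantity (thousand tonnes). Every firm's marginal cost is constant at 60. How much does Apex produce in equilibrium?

A representative firm's profit is π_i = q_i(180 - Q) - 60q_i.
First-order condition (treating rivals' output as given): 120 - 2q_i - Σ_{j≠i} q_j = 0.
With identical firms every q_j equals q_i, so Σ_{j≠i} q_j = 3q_i and 120 = 5q_i, giving q_i = 24.

24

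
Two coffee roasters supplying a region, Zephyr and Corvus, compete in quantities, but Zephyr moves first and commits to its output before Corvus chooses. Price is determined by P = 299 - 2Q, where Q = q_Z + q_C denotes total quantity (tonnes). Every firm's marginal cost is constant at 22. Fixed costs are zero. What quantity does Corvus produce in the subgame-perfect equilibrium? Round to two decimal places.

34.63

Solve by backward induction. Given q_Z, the follower Corvus maximises π_C = (299 - 2q_Z - 2q_C)q_C - 22q_C.
Follower FOC: 277 - 2q_Z - 4q_C = 0, so q_C(q_Z) = (277 - 2q_Z)/4.
Zephyr substitutes q_C(q_Z) into its own profit: π_Z = q_Z(299 - 2q_Z - (277 - 2q_Z)/2) - 22q_Z = (321/2 - q_Z)q_Z - 22q_Z.
Maximising: ∂π_Z/∂q_Z = 277/2 - 2q_Z = 0, giving q_Z = 277/4.
Then q_C = (277 - 2·(277/4))/4 = 277/8.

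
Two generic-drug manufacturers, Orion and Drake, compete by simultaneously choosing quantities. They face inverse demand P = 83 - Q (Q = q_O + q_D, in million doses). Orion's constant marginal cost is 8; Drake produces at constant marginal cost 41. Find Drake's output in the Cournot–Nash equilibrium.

3

Orion's profit: π_O = (83 - Q)q_O - (8q_O). Setting ∂π_O/∂q_O = 0: 75 - 2q_O - (q_D) = 0.
Drake's profit: π_D = (83 - Q)q_D - (41q_D). Setting ∂π_D/∂q_D = 0: 42 - 2q_D - (q_O) = 0.
Rearranging gives the reaction functions q_O = (75 - q_D)/2 and q_D = (42 - q_O)/2.
Substituting one into the other gives q_O = 36 and q_D = 3.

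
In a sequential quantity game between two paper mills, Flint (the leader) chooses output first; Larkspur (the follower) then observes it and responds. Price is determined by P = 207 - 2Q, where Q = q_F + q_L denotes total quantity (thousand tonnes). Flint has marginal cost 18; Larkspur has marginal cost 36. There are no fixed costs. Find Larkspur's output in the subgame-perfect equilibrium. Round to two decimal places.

16.88

The follower Larkspur best-responds to any q_F: π_L = (207 - 2Q)q_L - 36q_L.
Follower FOC: 171 - 2q_F - 4q_L = 0, so q_L(q_F) = (171 - 2q_F)/4.
The leader anticipates this reaction. Substituting into P = 207 - 2Q gives P = 243/2 - q_F, so π_F = (243/2 - q_F)q_F - 18q_F.
Leader FOC: 207/2 - 2q_F = 0, so q_F = 207/4.
Then q_L = (171 - 2·(207/4))/4 = 135/8.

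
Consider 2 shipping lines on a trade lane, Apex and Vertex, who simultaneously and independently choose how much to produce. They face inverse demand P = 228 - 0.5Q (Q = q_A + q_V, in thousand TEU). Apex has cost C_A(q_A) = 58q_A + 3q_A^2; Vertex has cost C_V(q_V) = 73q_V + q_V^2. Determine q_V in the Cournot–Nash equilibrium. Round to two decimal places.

48.19

Apex's profit: π_A = (228 - 0.5Q)q_A - (58q_A + 3q_A²). Setting ∂π_A/∂q_A = 0: 170 - 7q_A - (1/2)(q_V) = 0.
Vertex's profit: π_V = (228 - 0.5Q)q_V - (73q_V + q_V²). Setting ∂π_V/∂q_V = 0: 155 - 3q_V - (1/2)(q_A) = 0.
Best responses: q_A = (170 - (1/2)q_V)/7, q_V = (155 - (1/2)q_A)/3.
Substituting one into the other gives q_A = 1730/83 and q_V = 48.1928.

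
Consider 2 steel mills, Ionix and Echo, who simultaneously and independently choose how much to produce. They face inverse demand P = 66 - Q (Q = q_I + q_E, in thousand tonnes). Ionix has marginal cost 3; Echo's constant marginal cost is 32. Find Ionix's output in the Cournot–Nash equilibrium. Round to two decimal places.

30.67

Ionix's profit: π_I = (66 - Q)q_I - (3q_I). Setting ∂π_I/∂q_I = 0: 63 - 2q_I - (q_E) = 0.
Echo's profit: π_E = (66 - Q)q_E - (32q_E). Setting ∂π_E/∂q_E = 0: 34 - 2q_E - (q_I) = 0.
So q_I = (63 - q_E)/2 and q_E = (34 - q_I)/2.
Solving the pair: q_I = 92/3, q_E = 5/3.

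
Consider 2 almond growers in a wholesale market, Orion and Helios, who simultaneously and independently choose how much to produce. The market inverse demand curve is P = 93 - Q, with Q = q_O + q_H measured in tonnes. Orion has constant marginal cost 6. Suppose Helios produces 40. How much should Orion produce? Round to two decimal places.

23.50

With the rival's output fixed at 40, Orion's profit is π_O = (93 - 40 - q_O)q_O - (6q_O) = (53 - q_O)q_O - (6q_O).
∂π_O/∂q_O = 47 - 2q_O = 0, so q_O = 47/2.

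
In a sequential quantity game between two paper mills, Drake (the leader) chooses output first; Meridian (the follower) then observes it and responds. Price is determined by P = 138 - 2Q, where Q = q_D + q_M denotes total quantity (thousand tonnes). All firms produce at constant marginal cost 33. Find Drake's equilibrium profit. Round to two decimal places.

Solve by backward induction. Given q_D, the follower Meridian maximises π_M = (138 - 2q_D - 2q_M)q_M - 33q_M.
Setting the follower's marginal profit to zero, 105 - 2q_D - 4q_M = 0, i.e. q_M = (105 - 2q_D)/4.
Drake substitutes q_M(q_D) into its own profit: π_D = q_D(138 - 2q_D - (105 - 2q_D)/2) - 33q_D = (171/2 - q_D)q_D - 33q_D.
Maximising: ∂π_D/∂q_D = 105/2 - 2q_D = 0, giving q_D = 105/4.
Then q_M = (105 - 2·(105/4))/4 = 105/8.
Price P = 138 - 2·(315/8) = 237/4.
Drake's profit: (237/4 - 33)·(105/4) = 689.0625.

689.06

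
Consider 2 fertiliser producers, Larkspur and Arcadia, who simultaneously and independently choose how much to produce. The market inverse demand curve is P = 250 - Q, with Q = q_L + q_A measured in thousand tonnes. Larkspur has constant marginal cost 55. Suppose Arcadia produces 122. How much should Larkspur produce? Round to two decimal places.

With the rival's output fixed at 122, Larkspur's profit is π_L = (250 - 122 - q_L)q_L - (55q_L) = (128 - q_L)q_L - (55q_L).
∂π_L/∂q_L = 73 - 2q_L = 0, so q_L = 73/2.

36.50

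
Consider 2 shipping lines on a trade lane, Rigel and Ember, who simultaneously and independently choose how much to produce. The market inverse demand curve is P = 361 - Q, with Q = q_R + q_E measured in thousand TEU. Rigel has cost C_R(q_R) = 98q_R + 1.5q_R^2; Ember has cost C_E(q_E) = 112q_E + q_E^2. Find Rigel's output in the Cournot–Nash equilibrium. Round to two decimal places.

Rigel's profit: π_R = (361 - Q)q_R - (98q_R + (3/2)q_R²). Setting ∂π_R/∂q_R = 0: 263 - 5q_R - (q_E) = 0.
Ember's first-order condition: 249 - 4q_E - (q_R) = 0.
So q_R = (263 - q_E)/5 and q_E = (249 - q_R)/4.
Solving the pair: q_R = 803/19, q_E = 982/19.

42.26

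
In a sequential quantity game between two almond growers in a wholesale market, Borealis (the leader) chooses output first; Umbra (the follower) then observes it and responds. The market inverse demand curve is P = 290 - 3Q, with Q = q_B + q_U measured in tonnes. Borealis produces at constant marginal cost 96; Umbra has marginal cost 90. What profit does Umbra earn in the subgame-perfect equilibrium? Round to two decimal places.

936.33

The follower Umbra best-responds to any q_B: π_U = (290 - 3Q)q_U - 90q_U.
∂π_U/∂q_U = 200 - 3q_B - 6q_U = 0 gives the reaction function q_U = (200 - 3q_B)/6.
Borealis substitutes q_U(q_B) into its own profit: π_B = q_B(290 - 3q_B - (200 - 3q_B)/2) - 96q_B = (190 - (3/2)q_B)q_B - 96q_B.
Leader FOC: 94 - 3q_B = 0, so q_B = 94/3.
Then q_U = (200 - 3·(94/3))/6 = 53/3.
Price P = 290 - 3·49 = 143.
Umbra's profit: (143 - 90)·(53/3) = 936.3333.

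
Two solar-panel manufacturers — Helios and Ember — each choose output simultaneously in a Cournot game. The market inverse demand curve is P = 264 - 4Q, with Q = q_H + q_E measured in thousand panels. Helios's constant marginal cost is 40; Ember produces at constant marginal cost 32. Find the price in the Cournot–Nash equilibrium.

Helios's profit: π_H = (264 - 4Q)q_H - (40q_H). Setting ∂π_H/∂q_H = 0: 224 - 8q_H - 4(q_E) = 0.
Ember's first-order condition: 232 - 8q_E - 4(q_H) = 0.
Best responses: q_H = (224 - 4q_E)/8, q_E = (232 - 4q_H)/8.
Substituting one into the other gives q_H = 18 and q_E = 20.
Total output Q = 38, so price P = 264 - 4·38 = 112.

112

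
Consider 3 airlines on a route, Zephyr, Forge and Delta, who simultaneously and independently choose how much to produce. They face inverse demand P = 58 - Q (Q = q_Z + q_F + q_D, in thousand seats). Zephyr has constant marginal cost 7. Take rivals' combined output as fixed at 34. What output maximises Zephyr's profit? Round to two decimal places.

With rivals' combined output fixed at 34, Zephyr's profit is π_Z = (58 - 34 - q_Z)q_Z - (7q_Z) = (24 - q_Z)q_Z - (7q_Z).
∂π_Z/∂q_Z = 17 - 2q_Z = 0, so q_Z = 17/2.

8.50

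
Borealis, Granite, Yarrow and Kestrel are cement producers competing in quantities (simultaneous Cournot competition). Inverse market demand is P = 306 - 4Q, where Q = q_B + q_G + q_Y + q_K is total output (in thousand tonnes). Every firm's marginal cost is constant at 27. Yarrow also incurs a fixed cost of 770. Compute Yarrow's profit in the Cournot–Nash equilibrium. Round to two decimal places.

8.41

Each firm earns π_i = (306 - 4Q)q_i - 27q_i.
Setting ∂π_i/∂q_i = 0 with rivals' quantities fixed: 279 - 8q_i - 4·Σ_{j≠i} q_j = 0.
By symmetry each firm produces the same amount; substituting Σ_{j≠i} q_j = 3q_i yields q_i = 279/20.
Price P = 306 - 4·(279/5) = 414/5.
Yarrow's profit: (414/5 - 27)·(279/20) - 770 = 841/100.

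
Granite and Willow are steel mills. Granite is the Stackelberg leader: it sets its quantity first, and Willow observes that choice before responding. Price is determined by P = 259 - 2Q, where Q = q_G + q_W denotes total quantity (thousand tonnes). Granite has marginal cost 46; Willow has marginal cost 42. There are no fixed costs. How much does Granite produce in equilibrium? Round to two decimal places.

The follower Willow best-responds to any q_G: π_W = (259 - 2Q)q_W - 42q_W.
Setting the follower's marginal profit to zero, 217 - 2q_G - 4q_W = 0, i.e. q_W = (217 - 2q_G)/4.
Granite substitutes q_W(q_G) into its own profit: π_G = q_G(259 - 2q_G - (217 - 2q_G)/2) - 46q_G = (301/2 - q_G)q_G - 46q_G.
Maximising: ∂π_G/∂q_G = 209/2 - 2q_G = 0, giving q_G = 209/4.
Then q_W = (217 - 2·(209/4))/4 = 225/8.

52.25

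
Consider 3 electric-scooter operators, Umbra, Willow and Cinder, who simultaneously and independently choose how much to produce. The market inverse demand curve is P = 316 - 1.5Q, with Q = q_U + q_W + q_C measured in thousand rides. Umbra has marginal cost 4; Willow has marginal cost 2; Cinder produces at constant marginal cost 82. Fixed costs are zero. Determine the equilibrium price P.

101

Umbra's profit: π_U = (316 - 1.5Q)q_U - (4q_U). Setting ∂π_U/∂q_U = 0: 312 - 3q_U - (3/2)(q_W + q_C) = 0.
Willow's first-order condition: 314 - 3q_W - (3/2)(q_U + q_C) = 0.
Cinder's profit: π_C = (316 - 1.5Q)q_C - (82q_C). Setting ∂π_C/∂q_C = 0: 234 - 3q_C - (3/2)(q_U + q_W) = 0.
Adding the 3 first-order conditions: 860 − 6Q = 0, so Q = 430/3.
Back-substituting: q_U = (312 − 215)/(3/2) = 194/3, q_W = (314 − 215)/(3/2) = 66, q_C = (234 − 215)/(3/2) = 38/3.
Total output Q = 430/3, so price P = 316 - (3/2)·(430/3) = 101.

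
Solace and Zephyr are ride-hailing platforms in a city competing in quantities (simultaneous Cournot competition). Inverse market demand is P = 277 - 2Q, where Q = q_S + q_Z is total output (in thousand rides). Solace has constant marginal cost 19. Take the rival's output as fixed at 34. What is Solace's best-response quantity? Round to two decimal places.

With the rival's output fixed at 34, Solace's profit is π_S = (277 - 2·34 - 2q_S)q_S - (19q_S) = (209 - 2q_S)q_S - (19q_S).
∂π_S/∂q_S = 190 - 4q_S = 0, so q_S = 95/2.

47.50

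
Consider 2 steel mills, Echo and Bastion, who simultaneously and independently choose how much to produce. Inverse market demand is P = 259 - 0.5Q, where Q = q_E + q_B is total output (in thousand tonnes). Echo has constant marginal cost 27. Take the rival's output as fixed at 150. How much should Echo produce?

157

With the rival's output fixed at 150, Echo's profit is π_E = (259 - (1/2)·150 - (1/2)q_E)q_E - (27q_E) = (184 - (1/2)q_E)q_E - (27q_E).
∂π_E/∂q_E = 157 - q_E = 0, so q_E = 157.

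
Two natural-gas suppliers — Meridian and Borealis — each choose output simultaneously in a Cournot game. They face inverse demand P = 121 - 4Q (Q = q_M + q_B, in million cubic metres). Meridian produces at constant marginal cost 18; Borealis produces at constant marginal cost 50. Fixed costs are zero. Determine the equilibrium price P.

Meridian's profit: π_M = (121 - 4Q)q_M - (18q_M). Setting ∂π_M/∂q_M = 0: 103 - 8q_M - 4(q_B) = 0.
Borealis's first-order condition: 71 - 8q_B - 4(q_M) = 0.
So q_M = (103 - 4q_B)/8 and q_B = (71 - 4q_M)/8.
Substituting one into the other gives q_M = 45/4 and q_B = 13/4.
Total output Q = 29/2, so price P = 121 - 4·(29/2) = 63.

63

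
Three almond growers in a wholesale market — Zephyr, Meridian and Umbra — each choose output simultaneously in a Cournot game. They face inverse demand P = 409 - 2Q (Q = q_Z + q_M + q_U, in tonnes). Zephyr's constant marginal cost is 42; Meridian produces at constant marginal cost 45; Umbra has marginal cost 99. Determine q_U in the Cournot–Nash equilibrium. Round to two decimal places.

Zephyr's profit: π_Z = (409 - 2Q)q_Z - (42q_Z). Setting ∂π_Z/∂q_Z = 0: 367 - 4q_Z - 2(q_M + q_U) = 0.
Meridian's profit: π_M = (409 - 2Q)q_M - (45q_M). Setting ∂π_M/∂q_M = 0: 364 - 4q_M - 2(q_Z + q_U) = 0.
Umbra's first-order condition: 310 - 4q_U - 2(q_Z + q_M) = 0.
Summing all 3 equations gives 1041 − 8Q = 0, hence Q = 1041/8.
Back-substituting: q_Z = (367 − 1041/4)/2 = 427/8, q_M = (364 − 1041/4)/2 = 415/8, q_U = (310 − 1041/4)/2 = 199/8.

24.88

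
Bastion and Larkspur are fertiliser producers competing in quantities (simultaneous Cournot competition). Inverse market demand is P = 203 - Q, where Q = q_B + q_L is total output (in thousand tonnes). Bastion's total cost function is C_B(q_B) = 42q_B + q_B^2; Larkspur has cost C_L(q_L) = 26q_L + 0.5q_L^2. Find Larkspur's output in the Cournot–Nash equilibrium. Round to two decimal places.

Bastion's profit: π_B = (203 - Q)q_B - (42q_B + q_B²). Setting ∂π_B/∂q_B = 0: 161 - 4q_B - (q_L) = 0.
Larkspur's profit: π_L = (203 - Q)q_L - (26q_L + (1/2)q_L²). Setting ∂π_L/∂q_L = 0: 177 - 3q_L - (q_B) = 0.
Best responses: q_B = (161 - q_L)/4, q_L = (177 - q_B)/3.
Substituting one into the other gives q_B = 306/11 and q_L = 547/11.

49.73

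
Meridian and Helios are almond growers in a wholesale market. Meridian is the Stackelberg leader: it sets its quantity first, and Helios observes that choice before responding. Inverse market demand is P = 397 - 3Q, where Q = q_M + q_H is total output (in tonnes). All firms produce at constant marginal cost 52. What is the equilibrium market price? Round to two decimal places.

Solve by backward induction. Given q_M, the follower Helios maximises π_H = (397 - 3q_M - 3q_H)q_H - 52q_H.
Setting the follower's marginal profit to zero, 345 - 3q_M - 6q_H = 0, i.e. q_H = (345 - 3q_M)/6.
The leader anticipates this reaction. Substituting into P = 397 - 3Q gives P = 449/2 - (3/2)q_M, so π_M = (449/2 - (3/2)q_M)q_M - 52q_M.
The leader's first-order condition 345/2 - 3q_M = 0 yields q_M = 115/2.
Then q_H = (345 - 3·(115/2))/6 = 115/4.
Total output Q = 345/4, so price P = 397 - 3·(345/4) = 553/4.

138.25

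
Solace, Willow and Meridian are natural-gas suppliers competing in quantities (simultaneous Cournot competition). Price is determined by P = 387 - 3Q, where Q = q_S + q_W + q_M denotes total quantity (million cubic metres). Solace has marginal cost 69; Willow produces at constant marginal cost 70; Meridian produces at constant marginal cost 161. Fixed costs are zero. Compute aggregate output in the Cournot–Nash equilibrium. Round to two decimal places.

Solace's profit: π_S = (387 - 3Q)q_S - (69q_S). Setting ∂π_S/∂q_S = 0: 318 - 6q_S - 3(q_W + q_M) = 0.
Willow's profit: π_W = (387 - 3Q)q_W - (70q_W). Setting ∂π_W/∂q_W = 0: 317 - 6q_W - 3(q_S + q_M) = 0.
Meridian's first-order condition: 226 - 6q_M - 3(q_S + q_W) = 0.
Adding the 3 conditions: 861 − 6Q − 6Q = 0, i.e. Q = 287/4.
Back-substituting: q_S = (318 − 861/4)/3 = 137/4, q_W = (317 − 861/4)/3 = 407/12, q_M = (226 − 861/4)/3 = 43/12.
Total output Q = 137/4 + 407/12 + 43/12 = 287/4.

71.75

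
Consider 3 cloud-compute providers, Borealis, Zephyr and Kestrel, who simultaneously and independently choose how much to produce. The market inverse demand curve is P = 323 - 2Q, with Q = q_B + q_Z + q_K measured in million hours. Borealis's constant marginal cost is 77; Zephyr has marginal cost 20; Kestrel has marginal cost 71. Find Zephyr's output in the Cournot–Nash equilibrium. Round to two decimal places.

Borealis's profit: π_B = (323 - 2Q)q_B - (77q_B). Setting ∂π_B/∂q_B = 0: 246 - 4q_B - 2(q_Z + q_K) = 0.
Zephyr's first-order condition: 303 - 4q_Z - 2(q_B + q_K) = 0.
Kestrel's first-order condition: 252 - 4q_K - 2(q_B + q_Z) = 0.
Adding the 3 first-order conditions: 801 − 8Q = 0, so Q = 801/8.
Back-substituting: q_B = (246 − 801/4)/2 = 183/8, q_Z = (303 − 801/4)/2 = 411/8, q_K = (252 − 801/4)/2 = 207/8.

51.38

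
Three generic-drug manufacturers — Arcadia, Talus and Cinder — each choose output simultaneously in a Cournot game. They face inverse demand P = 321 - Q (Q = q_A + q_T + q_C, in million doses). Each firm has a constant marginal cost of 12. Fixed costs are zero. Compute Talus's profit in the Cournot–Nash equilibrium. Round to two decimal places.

5967.56

Each firm earns π_i = (321 - Q)q_i - 12q_i.
First-order condition (treating rivals' output as given): 309 - 2q_i - Σ_{j≠i} q_j = 0.
By symmetry each firm produces the same amount; substituting Σ_{j≠i} q_j = 2q_i yields q_i = 309/4.
Price P = 321 - 927/4 = 357/4.
Talus's profit: (357/4 - 12)·(309/4) = 5967.5625.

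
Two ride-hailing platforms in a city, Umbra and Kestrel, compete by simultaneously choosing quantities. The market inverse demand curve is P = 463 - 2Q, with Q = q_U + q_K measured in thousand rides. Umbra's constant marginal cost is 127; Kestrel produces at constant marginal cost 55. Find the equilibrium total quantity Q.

Umbra's profit: π_U = (463 - 2Q)q_U - (127q_U). Setting ∂π_U/∂q_U = 0: 336 - 4q_U - 2(q_K) = 0.
Kestrel's first-order condition: 408 - 4q_K - 2(q_U) = 0.
So q_U = (336 - 2q_K)/4 and q_K = (408 - 2q_U)/4.
Solving the pair: q_U = 44, q_K = 80.
Total output Q = 44 + 80 = 124.

124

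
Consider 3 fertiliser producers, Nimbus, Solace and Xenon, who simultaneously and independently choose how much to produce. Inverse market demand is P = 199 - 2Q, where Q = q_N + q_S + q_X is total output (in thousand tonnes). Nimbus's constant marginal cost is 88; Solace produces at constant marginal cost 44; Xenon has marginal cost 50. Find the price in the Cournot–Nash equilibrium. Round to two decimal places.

Nimbus's profit: π_N = (199 - 2Q)q_N - (88q_N). Setting ∂π_N/∂q_N = 0: 111 - 4q_N - 2(q_S + q_X) = 0.
Solace's first-order condition: 155 - 4q_S - 2(q_N + q_X) = 0.
Xenon's first-order condition: 149 - 4q_X - 2(q_N + q_S) = 0.
Summing all 3 equations gives 415 − 8Q = 0, hence Q = 415/8.
Back-substituting: q_N = (111 − 415/4)/2 = 29/8, q_S = (155 − 415/4)/2 = 205/8, q_X = (149 − 415/4)/2 = 181/8.
Total output Q = 415/8, so price P = 199 - 2·(415/8) = 381/4.

95.25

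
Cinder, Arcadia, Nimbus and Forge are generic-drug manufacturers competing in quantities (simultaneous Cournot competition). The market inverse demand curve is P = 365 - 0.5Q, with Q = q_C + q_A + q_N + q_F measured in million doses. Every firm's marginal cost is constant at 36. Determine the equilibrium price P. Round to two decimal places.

A representative firm's profit is π_i = q_i(365 - 0.5Q) - 36q_i.
First-order condition (treating rivals' output as given): 329 - q_i - (1/2)·Σ_{j≠i} q_j = 0.
By symmetry each firm produces the same amount; substituting Σ_{j≠i} q_j = 3q_i yields q_i = 329/(5/2) = 658/5.
Total output Q = 526.4000, so price P = 365 - (1/2)·526.4000 = 509/5.

101.80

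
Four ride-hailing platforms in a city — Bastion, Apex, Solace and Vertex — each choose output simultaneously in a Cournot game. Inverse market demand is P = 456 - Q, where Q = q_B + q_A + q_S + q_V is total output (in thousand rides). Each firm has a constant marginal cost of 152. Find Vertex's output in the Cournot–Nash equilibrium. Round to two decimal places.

60.80

Each firm earns π_i = (456 - Q)q_i - 152q_i.
First-order condition (treating rivals' output as given): 304 - 2q_i - Σ_{j≠i} q_j = 0.
With identical firms every q_j equals q_i, so Σ_{j≠i} q_j = 3q_i and 304 = 5q_i, giving q_i = 304/5.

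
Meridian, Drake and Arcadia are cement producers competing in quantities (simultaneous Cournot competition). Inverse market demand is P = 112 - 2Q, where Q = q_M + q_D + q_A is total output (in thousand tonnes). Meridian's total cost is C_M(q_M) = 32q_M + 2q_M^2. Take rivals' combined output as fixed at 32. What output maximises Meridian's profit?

2

With rivals' combined output fixed at 32, Meridian's profit is π_M = (112 - 2·32 - 2q_M)q_M - (32q_M + 2q_M²) = (48 - 2q_M)q_M - (32q_M + 2q_M²).
∂π_M/∂q_M = 16 - 8q_M = 0, so q_M = 2.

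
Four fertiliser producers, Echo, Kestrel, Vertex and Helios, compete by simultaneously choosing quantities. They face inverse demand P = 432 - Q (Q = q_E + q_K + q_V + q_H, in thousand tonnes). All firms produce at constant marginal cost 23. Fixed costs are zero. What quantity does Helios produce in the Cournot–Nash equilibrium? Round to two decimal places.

Each firm earns π_i = (432 - Q)q_i - 23q_i.
First-order condition (treating rivals' output as given): 409 - 2q_i - Σ_{j≠i} q_j = 0.
With identical firms every q_j equals q_i, so Σ_{j≠i} q_j = 3q_i and 409 = 5q_i, giving q_i = 409/5.

81.80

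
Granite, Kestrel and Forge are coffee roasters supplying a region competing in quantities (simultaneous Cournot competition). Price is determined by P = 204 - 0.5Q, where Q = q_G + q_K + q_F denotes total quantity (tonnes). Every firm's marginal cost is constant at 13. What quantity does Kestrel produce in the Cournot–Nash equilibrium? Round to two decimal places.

95.50

Each firm earns π_i = (204 - 0.5Q)q_i - 13q_i.
Setting ∂π_i/∂q_i = 0 with rivals' quantities fixed: 191 - q_i - (1/2)·Σ_{j≠i} q_j = 0.
With identical firms every q_j equals q_i, so Σ_{j≠i} q_j = 2q_i and 191 = 2q_i, giving q_i = 191/2.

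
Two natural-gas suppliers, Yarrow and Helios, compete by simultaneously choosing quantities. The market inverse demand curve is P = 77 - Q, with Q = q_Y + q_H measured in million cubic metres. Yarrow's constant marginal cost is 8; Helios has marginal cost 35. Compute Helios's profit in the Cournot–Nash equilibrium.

Yarrow's profit: π_Y = (77 - Q)q_Y - (8q_Y). Setting ∂π_Y/∂q_Y = 0: 69 - 2q_Y - (q_H) = 0.
Helios's profit: π_H = (77 - Q)q_H - (35q_H). Setting ∂π_H/∂q_H = 0: 42 - 2q_H - (q_Y) = 0.
Best responses: q_Y = (69 - q_H)/2, q_H = (42 - q_Y)/2.
Substituting one into the other gives q_Y = 32 and q_H = 5.
Price P = 77 - 37 = 40.
Helios's profit: (40 - 35)·5 = 25.

25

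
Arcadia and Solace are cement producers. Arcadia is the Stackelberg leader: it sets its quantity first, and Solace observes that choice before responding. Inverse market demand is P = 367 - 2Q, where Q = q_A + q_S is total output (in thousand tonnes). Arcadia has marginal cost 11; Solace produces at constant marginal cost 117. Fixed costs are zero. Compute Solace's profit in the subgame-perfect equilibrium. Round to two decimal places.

The follower Solace best-responds to any q_A: π_S = (367 - 2Q)q_S - 117q_S.
Follower FOC: 250 - 2q_A - 4q_S = 0, so q_S(q_A) = (250 - 2q_A)/4.
Arcadia substitutes q_S(q_A) into its own profit: π_A = q_A(367 - 2q_A - (250 - 2q_A)/2) - 11q_A = (242 - q_A)q_A - 11q_A.
Maximising: ∂π_A/∂q_A = 231 - 2q_A = 0, giving q_A = 231/2.
Then q_S = (250 - 2·(231/2))/4 = 19/4.
Price P = 367 - 2·(481/4) = 253/2.
Solace's profit: (253/2 - 117)·(19/4) = 361/8.

45.13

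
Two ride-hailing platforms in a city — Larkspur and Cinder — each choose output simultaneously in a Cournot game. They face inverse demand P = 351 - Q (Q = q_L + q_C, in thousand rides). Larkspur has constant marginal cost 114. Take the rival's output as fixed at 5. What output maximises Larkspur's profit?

With the rival's output fixed at 5, Larkspur's profit is π_L = (351 - 5 - q_L)q_L - (114q_L) = (346 - q_L)q_L - (114q_L).
∂π_L/∂q_L = 232 - 2q_L = 0, so q_L = 116.

116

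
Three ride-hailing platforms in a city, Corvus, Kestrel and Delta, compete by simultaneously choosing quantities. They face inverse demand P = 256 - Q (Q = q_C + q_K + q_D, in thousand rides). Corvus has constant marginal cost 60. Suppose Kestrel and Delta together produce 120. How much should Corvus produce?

38

With rivals' combined output fixed at 120, Corvus's profit is π_C = (256 - 120 - q_C)q_C - (60q_C) = (136 - q_C)q_C - (60q_C).
∂π_C/∂q_C = 76 - 2q_C = 0, so q_C = 38.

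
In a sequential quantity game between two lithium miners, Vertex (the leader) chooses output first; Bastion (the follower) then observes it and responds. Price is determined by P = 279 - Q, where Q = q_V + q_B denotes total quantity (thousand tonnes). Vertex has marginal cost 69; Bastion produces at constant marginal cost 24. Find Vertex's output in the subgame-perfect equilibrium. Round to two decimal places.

82.50

Solve by backward induction. Given q_V, the follower Bastion maximises π_B = (279 - q_V - q_B)q_B - 24q_B.
Follower FOC: 255 - q_V - 2q_B = 0, so q_B(q_V) = (255 - q_V)/2.
The leader anticipates this reaction. Substituting into P = 279 - Q gives P = 303/2 - (1/2)q_V, so π_V = (303/2 - (1/2)q_V)q_V - 69q_V.
Leader FOC: 165/2 - q_V = 0, so q_V = 165/2.
Then q_B = (255 - 165/2)/2 = 345/4.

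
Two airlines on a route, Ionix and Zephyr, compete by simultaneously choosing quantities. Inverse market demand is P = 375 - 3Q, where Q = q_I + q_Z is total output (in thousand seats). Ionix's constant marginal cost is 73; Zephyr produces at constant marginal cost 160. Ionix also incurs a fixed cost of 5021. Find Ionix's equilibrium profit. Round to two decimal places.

Ionix's profit: π_I = (375 - 3Q)q_I - (73q_I). Setting ∂π_I/∂q_I = 0: 302 - 6q_I - 3(q_Z) = 0.
Zephyr's first-order condition: 215 - 6q_Z - 3(q_I) = 0.
Rearranging gives the reaction functions q_I = (302 - 3q_Z)/6 and q_Z = (215 - 3q_I)/6.
Substituting one into the other gives q_I = 389/9 and q_Z = 128/9.
Price P = 375 - 3·(517/9) = 608/3.
Ionix's profit: (608/3 - 73)·(389/9) - 5021 = 583.4815.

583.48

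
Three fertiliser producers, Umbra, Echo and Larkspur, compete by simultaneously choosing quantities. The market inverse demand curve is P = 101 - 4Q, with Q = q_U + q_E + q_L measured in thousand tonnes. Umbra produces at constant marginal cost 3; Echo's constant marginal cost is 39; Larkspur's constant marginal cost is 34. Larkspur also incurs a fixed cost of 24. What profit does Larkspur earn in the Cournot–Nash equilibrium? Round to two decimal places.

Umbra's profit: π_U = (101 - 4Q)q_U - (3q_U). Setting ∂π_U/∂q_U = 0: 98 - 8q_U - 4(q_E + q_L) = 0.
Echo's first-order condition: 62 - 8q_E - 4(q_U + q_L) = 0.
Larkspur's first-order condition: 67 - 8q_L - 4(q_U + q_E) = 0.
Adding the 3 first-order conditions: 227 − 16Q = 0, so Q = 227/16.
Back-substituting: q_U = (98 − 227/4)/4 = 165/16, q_E = (62 − 227/4)/4 = 21/16, q_L = (67 − 227/4)/4 = 41/16.
Price P = 101 - 4·(227/16) = 177/4.
Larkspur's profit: (177/4 - 34)·(41/16) - 24 = 145/64.

2.27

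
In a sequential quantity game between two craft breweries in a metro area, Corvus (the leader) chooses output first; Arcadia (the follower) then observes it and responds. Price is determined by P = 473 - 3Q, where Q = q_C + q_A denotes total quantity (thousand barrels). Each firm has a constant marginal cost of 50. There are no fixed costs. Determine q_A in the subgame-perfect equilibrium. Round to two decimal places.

35.25

Solve by backward induction. Given q_C, the follower Arcadia maximises π_A = (473 - 3q_C - 3q_A)q_A - 50q_A.
Setting the follower's marginal profit to zero, 423 - 3q_C - 6q_A = 0, i.e. q_A = (423 - 3q_C)/6.
Corvus substitutes q_A(q_C) into its own profit: π_C = q_C(473 - 3q_C - (423 - 3q_C)/2) - 50q_C = (523/2 - (3/2)q_C)q_C - 50q_C.
The leader's first-order condition 423/2 - 3q_C = 0 yields q_C = 141/2.
Then q_A = (423 - 3·(141/2))/6 = 141/4.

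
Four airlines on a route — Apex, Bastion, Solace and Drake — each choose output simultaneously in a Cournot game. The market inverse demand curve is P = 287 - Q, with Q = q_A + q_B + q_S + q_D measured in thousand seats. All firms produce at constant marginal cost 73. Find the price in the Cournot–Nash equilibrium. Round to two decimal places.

Each firm earns π_i = (287 - Q)q_i - 73q_i.
Setting ∂π_i/∂q_i = 0 with rivals' quantities fixed: 214 - 2q_i - Σ_{j≠i} q_j = 0.
With identical firms every q_j equals q_i, so Σ_{j≠i} q_j = 3q_i and 214 = 5q_i, giving q_i = 214/5.
Total output Q = 856/5, so price P = 287 - 856/5 = 579/5.

115.80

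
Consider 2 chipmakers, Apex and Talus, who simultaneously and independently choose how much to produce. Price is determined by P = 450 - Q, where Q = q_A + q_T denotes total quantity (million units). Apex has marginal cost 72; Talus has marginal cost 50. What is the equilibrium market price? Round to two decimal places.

190.67

Apex's profit: π_A = (450 - Q)q_A - (72q_A). Setting ∂π_A/∂q_A = 0: 378 - 2q_A - (q_T) = 0.
Talus's first-order condition: 400 - 2q_T - (q_A) = 0.
So q_A = (378 - q_T)/2 and q_T = (400 - q_A)/2.
Solving the pair: q_A = 356/3, q_T = 422/3.
Total output Q = 778/3, so price P = 450 - 778/3 = 572/3.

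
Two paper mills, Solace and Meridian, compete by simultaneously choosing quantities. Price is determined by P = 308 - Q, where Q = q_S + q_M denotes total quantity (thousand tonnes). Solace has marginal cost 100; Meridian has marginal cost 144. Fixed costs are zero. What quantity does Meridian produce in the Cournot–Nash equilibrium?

Solace's profit: π_S = (308 - Q)q_S - (100q_S). Setting ∂π_S/∂q_S = 0: 208 - 2q_S - (q_M) = 0.
Meridian's profit: π_M = (308 - Q)q_M - (144q_M). Setting ∂π_M/∂q_M = 0: 164 - 2q_M - (q_S) = 0.
Best responses: q_S = (208 - q_M)/2, q_M = (164 - q_S)/2.
Substituting one into the other gives q_S = 84 and q_M = 40.

40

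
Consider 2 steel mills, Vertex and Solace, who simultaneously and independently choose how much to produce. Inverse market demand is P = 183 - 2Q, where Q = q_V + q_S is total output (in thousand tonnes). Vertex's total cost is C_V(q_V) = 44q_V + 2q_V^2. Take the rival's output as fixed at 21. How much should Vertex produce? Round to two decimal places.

12.13

With the rival's output fixed at 21, Vertex's profit is π_V = (183 - 2·21 - 2q_V)q_V - (44q_V + 2q_V²) = (141 - 2q_V)q_V - (44q_V + 2q_V²).
∂π_V/∂q_V = 97 - 8q_V = 0, so q_V = 97/8.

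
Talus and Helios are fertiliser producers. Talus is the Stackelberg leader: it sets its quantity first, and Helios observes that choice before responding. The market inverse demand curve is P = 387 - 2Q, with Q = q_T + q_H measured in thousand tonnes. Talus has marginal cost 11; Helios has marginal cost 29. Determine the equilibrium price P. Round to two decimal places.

Solve by backward induction. Given q_T, the follower Helios maximises π_H = (387 - 2q_T - 2q_H)q_H - 29q_H.
Follower FOC: 358 - 2q_T - 4q_H = 0, so q_H(q_T) = (358 - 2q_T)/4.
Talus substitutes q_H(q_T) into its own profit: π_T = q_T(387 - 2q_T - (358 - 2q_T)/2) - 11q_T = (208 - q_T)q_T - 11q_T.
Leader FOC: 197 - 2q_T = 0, so q_T = 197/2.
Then q_H = (358 - 2·(197/2))/4 = 161/4.
Total output Q = 555/4, so price P = 387 - 2·(555/4) = 219/2.

109.50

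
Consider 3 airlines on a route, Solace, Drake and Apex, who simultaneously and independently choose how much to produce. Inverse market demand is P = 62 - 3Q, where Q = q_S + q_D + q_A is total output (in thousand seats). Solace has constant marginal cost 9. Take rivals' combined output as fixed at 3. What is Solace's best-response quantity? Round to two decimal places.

With rivals' combined output fixed at 3, Solace's profit is π_S = (62 - 3·3 - 3q_S)q_S - (9q_S) = (53 - 3q_S)q_S - (9q_S).
∂π_S/∂q_S = 44 - 6q_S = 0, so q_S = 22/3.

7.33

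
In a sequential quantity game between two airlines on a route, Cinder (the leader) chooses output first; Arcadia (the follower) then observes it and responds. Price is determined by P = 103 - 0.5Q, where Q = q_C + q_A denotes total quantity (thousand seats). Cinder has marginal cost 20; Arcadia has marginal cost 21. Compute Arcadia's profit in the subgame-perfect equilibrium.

800

The follower Arcadia best-responds to any q_C: π_A = (103 - 0.5Q)q_A - 21q_A.
∂π_A/∂q_A = 82 - (1/2)q_C - q_A = 0 gives the reaction function q_A = (82 - (1/2)q_C).
Cinder substitutes q_A(q_C) into its own profit: π_C = q_C(103 - (1/2)q_C - (82 - (1/2)q_C)/2) - 20q_C = (62 - (1/4)q_C)q_C - 20q_C.
Leader FOC: 42 - (1/2)q_C = 0, so q_C = 84.
Then q_A = (82 - (1/2)·84) = 40.
Price P = 103 - (1/2)·124 = 41.
Arcadia's profit: (41 - 21)·40 = 800.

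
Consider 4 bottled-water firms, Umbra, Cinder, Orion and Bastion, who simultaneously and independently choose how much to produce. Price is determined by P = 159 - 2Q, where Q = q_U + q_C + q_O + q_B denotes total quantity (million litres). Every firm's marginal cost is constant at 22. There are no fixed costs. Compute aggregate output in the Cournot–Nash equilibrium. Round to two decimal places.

54.80

A representative firm's profit is π_i = q_i(159 - 2Q) - 22q_i.
Setting ∂π_i/∂q_i = 0 with rivals' quantities fixed: 137 - 4q_i - 2·Σ_{j≠i} q_j = 0.
By symmetry each firm produces the same amount; substituting Σ_{j≠i} q_j = 3q_i yields q_i = 137/10.
Total output Q = 137/10 + 137/10 + 137/10 + 137/10 = 274/5.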